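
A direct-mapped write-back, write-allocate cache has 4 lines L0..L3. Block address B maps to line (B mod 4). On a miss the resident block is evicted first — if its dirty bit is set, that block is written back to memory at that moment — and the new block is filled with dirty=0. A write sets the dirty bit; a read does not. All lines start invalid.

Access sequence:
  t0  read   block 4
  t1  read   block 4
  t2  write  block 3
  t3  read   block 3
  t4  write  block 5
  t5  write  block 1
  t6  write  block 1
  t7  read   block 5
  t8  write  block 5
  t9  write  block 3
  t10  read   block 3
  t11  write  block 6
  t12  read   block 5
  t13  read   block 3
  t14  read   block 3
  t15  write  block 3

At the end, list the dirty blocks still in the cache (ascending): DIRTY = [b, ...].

  0 | R B4 → L0 miss [-]
  1 | R B4 → L0 hit [-]
  2 | W B3 → L3 miss [D]
  3 | R B3 → L3 hit [D]
  4 | W B5 → L1 miss [D]
  5 | W B1 → L1 miss wb→B5 [D]
  6 | W B1 → L1 hit [D]
  7 | R B5 → L1 miss wb→B1 [-]
  8 | W B5 → L1 hit [D]
  9 | W B3 → L3 hit [D]
  10 | R B3 → L3 hit [D]
  11 | W B6 → L2 miss [D]
  12 | R B5 → L1 hit [D]
  13 | R B3 → L3 hit [D]
  14 | R B3 → L3 hit [D]
  15 | W B3 → L3 hit [D]

DIRTY = [3, 5, 6]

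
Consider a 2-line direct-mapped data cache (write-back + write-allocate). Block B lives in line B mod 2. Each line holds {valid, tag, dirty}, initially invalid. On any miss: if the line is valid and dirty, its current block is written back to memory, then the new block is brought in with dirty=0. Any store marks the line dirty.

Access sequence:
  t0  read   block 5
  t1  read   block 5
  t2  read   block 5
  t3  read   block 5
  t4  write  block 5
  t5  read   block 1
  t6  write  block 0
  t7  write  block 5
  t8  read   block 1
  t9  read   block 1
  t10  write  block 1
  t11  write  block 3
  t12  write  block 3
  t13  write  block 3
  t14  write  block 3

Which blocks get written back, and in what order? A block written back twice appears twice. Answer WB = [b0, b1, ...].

WB = [5, 5, 1]

  0 | R B5 → L1 miss [-]
  1 | R B5 → L1 hit [-]
  2 | R B5 → L1 hit [-]
  3 | R B5 → L1 hit [-]
  4 | W B5 → L1 hit [D]
  5 | R B1 → L1 miss wb→B5 [-]
  6 | W B0 → L0 miss [D]
  7 | W B5 → L1 miss [D]
  8 | R B1 → L1 miss wb→B5 [-]
  9 | R B1 → L1 hit [-]
  10 | W B1 → L1 hit [D]
  11 | W B3 → L1 miss wb→B1 [D]
  12 | W B3 → L1 hit [D]
  13 | W B3 → L1 hit [D]
  14 | W B3 → L1 hit [D]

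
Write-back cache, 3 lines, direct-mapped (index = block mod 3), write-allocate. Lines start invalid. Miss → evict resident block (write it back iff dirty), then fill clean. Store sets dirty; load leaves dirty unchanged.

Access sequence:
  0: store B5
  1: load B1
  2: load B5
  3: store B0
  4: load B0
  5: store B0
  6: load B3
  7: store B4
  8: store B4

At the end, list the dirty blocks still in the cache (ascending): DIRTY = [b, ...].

DIRTY = [4, 5]

  0 | W B5 → L2 miss [D]
  1 | R B1 → L1 miss [-]
  2 | R B5 → L2 hit [D]
  3 | W B0 → L0 miss [D]
  4 | R B0 → L0 hit [D]
  5 | W B0 → L0 hit [D]
  6 | R B3 → L0 miss wb→B0 [-]
  7 | W B4 → L1 miss [D]
  8 | W B4 → L1 hit [D]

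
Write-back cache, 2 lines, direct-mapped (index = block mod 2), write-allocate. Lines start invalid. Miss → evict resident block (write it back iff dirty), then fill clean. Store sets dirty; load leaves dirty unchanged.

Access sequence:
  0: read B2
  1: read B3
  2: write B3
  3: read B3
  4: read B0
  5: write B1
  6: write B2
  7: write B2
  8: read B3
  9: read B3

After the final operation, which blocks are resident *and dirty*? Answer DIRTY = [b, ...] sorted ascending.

DIRTY = [2]

0: R B2 → L0 miss [-]
1: R B3 → L1 miss [-]
2: W B3 → L1 hit [D]
3: R B3 → L1 hit [D]
4: R B0 → L0 miss [-]
5: W B1 → L1 miss wb→B3 [D]
6: W B2 → L0 miss [D]
7: W B2 → L0 hit [D]
8: R B3 → L1 miss wb→B1 [-]
9: R B3 → L1 hit [-]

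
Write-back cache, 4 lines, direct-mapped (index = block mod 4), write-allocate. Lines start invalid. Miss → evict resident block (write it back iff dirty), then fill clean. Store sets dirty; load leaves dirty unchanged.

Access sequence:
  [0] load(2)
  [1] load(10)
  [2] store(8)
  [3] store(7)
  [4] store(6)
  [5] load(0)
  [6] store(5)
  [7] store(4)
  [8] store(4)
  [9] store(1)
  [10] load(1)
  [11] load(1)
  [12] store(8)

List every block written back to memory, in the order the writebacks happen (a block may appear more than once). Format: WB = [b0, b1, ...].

WB = [8, 5, 4]

  0 | R B2 → L2 miss [-]
  1 | R B10 → L2 miss [-]
  2 | W B8 → L0 miss [D]
  3 | W B7 → L3 miss [D]
  4 | W B6 → L2 miss [D]
  5 | R B0 → L0 miss wb→B8 [-]
  6 | W B5 → L1 miss [D]
  7 | W B4 → L0 miss [D]
  8 | W B4 → L0 hit [D]
  9 | W B1 → L1 miss wb→B5 [D]
  10 | R B1 → L1 hit [D]
  11 | R B1 → L1 hit [D]
  12 | W B8 → L0 miss wb→B4 [D]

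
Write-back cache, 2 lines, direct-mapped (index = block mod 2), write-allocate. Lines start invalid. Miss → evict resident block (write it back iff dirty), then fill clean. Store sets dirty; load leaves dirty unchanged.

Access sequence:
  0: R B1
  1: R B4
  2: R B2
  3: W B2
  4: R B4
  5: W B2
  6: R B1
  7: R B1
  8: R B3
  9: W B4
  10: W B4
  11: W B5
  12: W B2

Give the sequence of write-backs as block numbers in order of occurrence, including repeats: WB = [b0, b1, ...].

WB = [2, 2, 4]

0: R B1 -> L1 miss  d=-]
1: R B4 -> L0 miss  d=-]
2: R B2 -> L0 miss  d=-]
3: W B2 -> L0 hit  d=D]
4: R B4 -> L0 miss wb->B2  d=-]
5: W B2 -> L0 miss  d=D]
6: R B1 -> L1 hit  d=-]
7: R B1 -> L1 hit  d=-]
8: R B3 -> L1 miss  d=-]
9: W B4 -> L0 miss wb->B2  d=D]
10: W B4 -> L0 hit  d=D]
11: W B5 -> L1 miss  d=D]
12: W B2 -> L0 miss wb->B4  d=D]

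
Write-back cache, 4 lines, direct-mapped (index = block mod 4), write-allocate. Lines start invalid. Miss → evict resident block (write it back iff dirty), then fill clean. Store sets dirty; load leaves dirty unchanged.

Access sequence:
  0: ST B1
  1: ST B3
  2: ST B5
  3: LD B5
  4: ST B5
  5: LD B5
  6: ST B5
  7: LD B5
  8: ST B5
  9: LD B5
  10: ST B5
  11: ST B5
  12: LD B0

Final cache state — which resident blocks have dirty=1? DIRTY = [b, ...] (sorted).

DIRTY = [3, 5]

0: W B1 -> L1 miss  d=D]
1: W B3 -> L3 miss  d=D]
2: W B5 -> L1 miss wb->B1  d=D]
3: R B5 -> L1 hit  d=D]
4: W B5 -> L1 hit  d=D]
5: R B5 -> L1 hit  d=D]
6: W B5 -> L1 hit  d=D]
7: R B5 -> L1 hit  d=D]
8: W B5 -> L1 hit  d=D]
9: R B5 -> L1 hit  d=D]
10: W B5 -> L1 hit  d=D]
11: W B5 -> L1 hit  d=D]
12: R B0 -> L0 miss  d=-]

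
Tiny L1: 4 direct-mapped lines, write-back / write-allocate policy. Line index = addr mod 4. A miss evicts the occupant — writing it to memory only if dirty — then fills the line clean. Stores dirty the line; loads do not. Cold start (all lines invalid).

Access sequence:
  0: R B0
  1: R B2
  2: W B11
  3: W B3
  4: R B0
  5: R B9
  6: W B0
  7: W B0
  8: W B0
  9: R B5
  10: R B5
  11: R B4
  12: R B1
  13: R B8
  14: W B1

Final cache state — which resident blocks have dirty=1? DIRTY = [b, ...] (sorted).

0: R B0 -> L0 miss  d=-]
1: R B2 -> L2 miss  d=-]
2: W B11 -> L3 miss  d=D]
3: W B3 -> L3 miss wb->B11  d=D]
4: R B0 -> L0 hit  d=-]
5: R B9 -> L1 miss  d=-]
6: W B0 -> L0 hit  d=D]
7: W B0 -> L0 hit  d=D]
8: W B0 -> L0 hit  d=D]
9: R B5 -> L1 miss  d=-]
10: R B5 -> L1 hit  d=-]
11: R B4 -> L0 miss wb->B0  d=-]
12: R B1 -> L1 miss  d=-]
13: R B8 -> L0 miss  d=-]
14: W B1 -> L1 hit  d=D]

DIRTY = [1, 3]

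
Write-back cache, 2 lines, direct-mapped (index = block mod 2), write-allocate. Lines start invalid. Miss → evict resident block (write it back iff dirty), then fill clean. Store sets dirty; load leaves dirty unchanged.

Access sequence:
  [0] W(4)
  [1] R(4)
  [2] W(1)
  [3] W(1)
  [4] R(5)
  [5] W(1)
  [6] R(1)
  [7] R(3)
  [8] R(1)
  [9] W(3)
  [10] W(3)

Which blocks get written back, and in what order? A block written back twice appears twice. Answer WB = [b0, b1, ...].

WB = [1, 1]

0: W B4 -> L0 miss  d=D]
1: R B4 -> L0 hit  d=D]
2: W B1 -> L1 miss  d=D]
3: W B1 -> L1 hit  d=D]
4: R B5 -> L1 miss wb->B1  d=-]
5: W B1 -> L1 miss  d=D]
6: R B1 -> L1 hit  d=D]
7: R B3 -> L1 miss wb->B1  d=-]
8: R B1 -> L1 miss  d=-]
9: W B3 -> L1 miss  d=D]
10: W B3 -> L1 hit  d=D]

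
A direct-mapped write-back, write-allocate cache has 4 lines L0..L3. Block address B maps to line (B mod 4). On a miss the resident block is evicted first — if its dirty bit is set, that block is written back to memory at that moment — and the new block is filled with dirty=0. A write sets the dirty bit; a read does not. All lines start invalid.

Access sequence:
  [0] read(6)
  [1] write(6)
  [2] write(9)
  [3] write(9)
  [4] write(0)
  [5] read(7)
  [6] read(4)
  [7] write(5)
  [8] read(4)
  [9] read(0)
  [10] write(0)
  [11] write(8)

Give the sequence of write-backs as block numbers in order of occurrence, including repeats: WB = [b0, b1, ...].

  0 | R B6 → L2 miss [-]
  1 | W B6 → L2 hit [D]
  2 | W B9 → L1 miss [D]
  3 | W B9 → L1 hit [D]
  4 | W B0 → L0 miss [D]
  5 | R B7 → L3 miss [-]
  6 | R B4 → L0 miss wb→B0 [-]
  7 | W B5 → L1 miss wb→B9 [D]
  8 | R B4 → L0 hit [-]
  9 | R B0 → L0 miss [-]
  10 | W B0 → L0 hit [D]
  11 | W B8 → L0 miss wb→B0 [D]

WB = [0, 9, 0]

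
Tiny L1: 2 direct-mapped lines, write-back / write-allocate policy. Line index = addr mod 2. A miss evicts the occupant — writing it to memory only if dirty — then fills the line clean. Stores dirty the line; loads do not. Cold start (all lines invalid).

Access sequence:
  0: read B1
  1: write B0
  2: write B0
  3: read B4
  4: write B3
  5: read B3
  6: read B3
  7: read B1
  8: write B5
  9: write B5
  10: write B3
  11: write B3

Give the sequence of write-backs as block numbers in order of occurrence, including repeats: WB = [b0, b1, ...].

WB = [0, 3, 5]

0: R B1 -> L1 miss  d=-]
1: W B0 -> L0 miss  d=D]
2: W B0 -> L0 hit  d=D]
3: R B4 -> L0 miss wb->B0  d=-]
4: W B3 -> L1 miss  d=D]
5: R B3 -> L1 hit  d=D]
6: R B3 -> L1 hit  d=D]
7: R B1 -> L1 miss wb->B3  d=-]
8: W B5 -> L1 miss  d=D]
9: W B5 -> L1 hit  d=D]
10: W B3 -> L1 miss wb->B5  d=D]
11: W B3 -> L1 hit  d=D]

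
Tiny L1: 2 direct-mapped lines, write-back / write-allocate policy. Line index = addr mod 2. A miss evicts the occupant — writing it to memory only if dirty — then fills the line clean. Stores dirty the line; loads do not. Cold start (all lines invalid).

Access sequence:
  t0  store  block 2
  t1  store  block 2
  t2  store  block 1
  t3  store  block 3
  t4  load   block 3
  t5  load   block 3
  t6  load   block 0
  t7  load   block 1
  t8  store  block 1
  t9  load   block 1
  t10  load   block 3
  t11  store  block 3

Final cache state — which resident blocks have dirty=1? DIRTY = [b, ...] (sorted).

DIRTY = [3]

0: W B2 → L0 miss [D]
1: W B2 → L0 hit [D]
2: W B1 → L1 miss [D]
3: W B3 → L1 miss wb→B1 [D]
4: R B3 → L1 hit [D]
5: R B3 → L1 hit [D]
6: R B0 → L0 miss wb→B2 [-]
7: R B1 → L1 miss wb→B3 [-]
8: W B1 → L1 hit [D]
9: R B1 → L1 hit [D]
10: R B3 → L1 miss wb→B1 [-]
11: W B3 → L1 hit [D]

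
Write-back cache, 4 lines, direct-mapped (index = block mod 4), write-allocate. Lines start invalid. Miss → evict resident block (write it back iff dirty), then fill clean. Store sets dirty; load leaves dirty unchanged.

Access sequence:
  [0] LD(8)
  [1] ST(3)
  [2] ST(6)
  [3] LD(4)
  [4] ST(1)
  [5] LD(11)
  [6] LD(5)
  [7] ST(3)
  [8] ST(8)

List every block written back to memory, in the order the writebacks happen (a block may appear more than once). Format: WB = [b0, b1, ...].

0: R B8 -> L0 miss  d=-]
1: W B3 -> L3 miss  d=D]
2: W B6 -> L2 miss  d=D]
3: R B4 -> L0 miss  d=-]
4: W B1 -> L1 miss  d=D]
5: R B11 -> L3 miss wb->B3  d=-]
6: R B5 -> L1 miss wb->B1  d=-]
7: W B3 -> L3 miss  d=D]
8: W B8 -> L0 miss  d=D]

WB = [3, 1]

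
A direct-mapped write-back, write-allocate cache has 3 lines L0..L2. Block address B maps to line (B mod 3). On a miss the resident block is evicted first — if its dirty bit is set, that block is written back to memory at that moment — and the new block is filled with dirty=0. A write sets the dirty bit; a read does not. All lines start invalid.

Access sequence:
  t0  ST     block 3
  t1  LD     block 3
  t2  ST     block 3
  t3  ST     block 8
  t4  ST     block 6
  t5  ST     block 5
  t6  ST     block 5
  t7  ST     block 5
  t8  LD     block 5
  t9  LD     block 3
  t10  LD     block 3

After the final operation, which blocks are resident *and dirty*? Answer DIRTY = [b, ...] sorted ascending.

DIRTY = [5]

0: W B3 -> L0 miss  d=D]
1: R B3 -> L0 hit  d=D]
2: W B3 -> L0 hit  d=D]
3: W B8 -> L2 miss  d=D]
4: W B6 -> L0 miss wb->B3  d=D]
5: W B5 -> L2 miss wb->B8  d=D]
6: W B5 -> L2 hit  d=D]
7: W B5 -> L2 hit  d=D]
8: R B5 -> L2 hit  d=D]
9: R B3 -> L0 miss wb->B6  d=-]
10: R B3 -> L0 hit  d=-]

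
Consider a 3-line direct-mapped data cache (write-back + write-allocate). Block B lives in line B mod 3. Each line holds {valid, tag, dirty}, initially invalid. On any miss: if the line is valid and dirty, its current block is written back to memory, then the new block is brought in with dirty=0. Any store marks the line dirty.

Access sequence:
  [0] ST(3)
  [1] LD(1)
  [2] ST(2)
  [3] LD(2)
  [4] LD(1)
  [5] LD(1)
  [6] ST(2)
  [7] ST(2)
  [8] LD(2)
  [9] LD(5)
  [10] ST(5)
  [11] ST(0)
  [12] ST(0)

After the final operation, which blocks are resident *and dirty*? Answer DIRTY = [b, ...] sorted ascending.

DIRTY = [0, 5]

  0 | W B3 → L0 miss [D]
  1 | R B1 → L1 miss [-]
  2 | W B2 → L2 miss [D]
  3 | R B2 → L2 hit [D]
  4 | R B1 → L1 hit [-]
  5 | R B1 → L1 hit [-]
  6 | W B2 → L2 hit [D]
  7 | W B2 → L2 hit [D]
  8 | R B2 → L2 hit [D]
  9 | R B5 → L2 miss wb→B2 [-]
  10 | W B5 → L2 hit [D]
  11 | W B0 → L0 miss wb→B3 [D]
  12 | W B0 → L0 hit [D]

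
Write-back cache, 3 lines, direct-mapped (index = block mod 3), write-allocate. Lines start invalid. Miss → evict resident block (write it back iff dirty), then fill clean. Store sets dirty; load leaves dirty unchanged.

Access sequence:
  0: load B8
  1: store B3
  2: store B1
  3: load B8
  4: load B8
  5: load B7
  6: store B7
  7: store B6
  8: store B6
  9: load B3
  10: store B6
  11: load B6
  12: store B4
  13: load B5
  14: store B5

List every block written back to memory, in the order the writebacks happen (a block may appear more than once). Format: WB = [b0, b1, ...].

0: R B8 -> L2 miss  d=-]
1: W B3 -> L0 miss  d=D]
2: W B1 -> L1 miss  d=D]
3: R B8 -> L2 hit  d=-]
4: R B8 -> L2 hit  d=-]
5: R B7 -> L1 miss wb->B1  d=-]
6: W B7 -> L1 hit  d=D]
7: W B6 -> L0 miss wb->B3  d=D]
8: W B6 -> L0 hit  d=D]
9: R B3 -> L0 miss wb->B6  d=-]
10: W B6 -> L0 miss  d=D]
11: R B6 -> L0 hit  d=D]
12: W B4 -> L1 miss wb->B7  d=D]
13: R B5 -> L2 miss  d=-]
14: W B5 -> L2 hit  d=D]

WB = [1, 3, 6, 7]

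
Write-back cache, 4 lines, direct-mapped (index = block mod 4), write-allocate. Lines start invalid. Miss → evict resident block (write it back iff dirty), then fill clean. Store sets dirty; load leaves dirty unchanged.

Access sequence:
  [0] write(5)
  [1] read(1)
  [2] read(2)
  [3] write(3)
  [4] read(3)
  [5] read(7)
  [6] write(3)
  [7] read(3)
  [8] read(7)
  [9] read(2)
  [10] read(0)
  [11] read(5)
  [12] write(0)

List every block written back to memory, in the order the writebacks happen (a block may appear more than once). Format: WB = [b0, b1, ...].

0: W B5 -> L1 miss  d=D]
1: R B1 -> L1 miss wb->B5  d=-]
2: R B2 -> L2 miss  d=-]
3: W B3 -> L3 miss  d=D]
4: R B3 -> L3 hit  d=D]
5: R B7 -> L3 miss wb->B3  d=-]
6: W B3 -> L3 miss  d=D]
7: R B3 -> L3 hit  d=D]
8: R B7 -> L3 miss wb->B3  d=-]
9: R B2 -> L2 hit  d=-]
10: R B0 -> L0 miss  d=-]
11: R B5 -> L1 miss  d=-]
12: W B0 -> L0 hit  d=D]

WB = [5, 3, 3]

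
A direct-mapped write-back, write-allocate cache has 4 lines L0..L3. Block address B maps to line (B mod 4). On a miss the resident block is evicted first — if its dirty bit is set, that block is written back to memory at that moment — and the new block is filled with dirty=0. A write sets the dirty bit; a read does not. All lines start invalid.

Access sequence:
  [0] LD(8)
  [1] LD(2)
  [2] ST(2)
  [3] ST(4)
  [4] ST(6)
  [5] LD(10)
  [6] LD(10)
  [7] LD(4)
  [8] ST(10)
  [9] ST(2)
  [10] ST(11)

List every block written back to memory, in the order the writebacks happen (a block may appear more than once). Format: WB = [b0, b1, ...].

WB = [2, 6, 10]

  0 | R B8 → L0 miss [-]
  1 | R B2 → L2 miss [-]
  2 | W B2 → L2 hit [D]
  3 | W B4 → L0 miss [D]
  4 | W B6 → L2 miss wb→B2 [D]
  5 | R B10 → L2 miss wb→B6 [-]
  6 | R B10 → L2 hit [-]
  7 | R B4 → L0 hit [D]
  8 | W B10 → L2 hit [D]
  9 | W B2 → L2 miss wb→B10 [D]
  10 | W B11 → L3 miss [D]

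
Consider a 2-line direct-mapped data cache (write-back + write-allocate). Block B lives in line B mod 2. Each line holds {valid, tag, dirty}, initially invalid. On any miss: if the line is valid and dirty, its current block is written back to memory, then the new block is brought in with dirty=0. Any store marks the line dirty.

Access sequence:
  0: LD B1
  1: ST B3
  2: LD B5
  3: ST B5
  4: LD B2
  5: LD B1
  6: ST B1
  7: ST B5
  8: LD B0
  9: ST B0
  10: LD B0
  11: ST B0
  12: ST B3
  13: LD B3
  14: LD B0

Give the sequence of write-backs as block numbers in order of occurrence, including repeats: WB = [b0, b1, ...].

  0 | R B1 → L1 miss [-]
  1 | W B3 → L1 miss [D]
  2 | R B5 → L1 miss wb→B3 [-]
  3 | W B5 → L1 hit [D]
  4 | R B2 → L0 miss [-]
  5 | R B1 → L1 miss wb→B5 [-]
  6 | W B1 → L1 hit [D]
  7 | W B5 → L1 miss wb→B1 [D]
  8 | R B0 → L0 miss [-]
  9 | W B0 → L0 hit [D]
  10 | R B0 → L0 hit [D]
  11 | W B0 → L0 hit [D]
  12 | W B3 → L1 miss wb→B5 [D]
  13 | R B3 → L1 hit [D]
  14 | R B0 → L0 hit [D]

WB = [3, 5, 1, 5]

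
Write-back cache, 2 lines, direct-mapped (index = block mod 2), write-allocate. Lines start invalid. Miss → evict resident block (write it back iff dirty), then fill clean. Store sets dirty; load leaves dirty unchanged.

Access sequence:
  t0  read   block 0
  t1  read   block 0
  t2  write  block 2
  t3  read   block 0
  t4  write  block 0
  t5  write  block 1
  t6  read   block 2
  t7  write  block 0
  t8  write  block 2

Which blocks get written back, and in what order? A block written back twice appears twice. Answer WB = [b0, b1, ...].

WB = [2, 0, 0]

0: R B0 -> L0 miss  d=-]
1: R B0 -> L0 hit  d=-]
2: W B2 -> L0 miss  d=D]
3: R B0 -> L0 miss wb->B2  d=-]
4: W B0 -> L0 hit  d=D]
5: W B1 -> L1 miss  d=D]
6: R B2 -> L0 miss wb->B0  d=-]
7: W B0 -> L0 miss  d=D]
8: W B2 -> L0 miss wb->B0  d=D]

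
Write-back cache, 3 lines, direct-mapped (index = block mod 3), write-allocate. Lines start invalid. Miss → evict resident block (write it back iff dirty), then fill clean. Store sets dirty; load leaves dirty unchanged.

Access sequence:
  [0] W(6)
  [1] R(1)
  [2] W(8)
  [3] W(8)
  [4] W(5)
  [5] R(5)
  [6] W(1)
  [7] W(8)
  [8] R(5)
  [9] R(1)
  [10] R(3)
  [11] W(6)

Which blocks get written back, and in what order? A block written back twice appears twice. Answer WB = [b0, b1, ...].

0: W B6 → L0 miss [D]
1: R B1 → L1 miss [-]
2: W B8 → L2 miss [D]
3: W B8 → L2 hit [D]
4: W B5 → L2 miss wb→B8 [D]
5: R B5 → L2 hit [D]
6: W B1 → L1 hit [D]
7: W B8 → L2 miss wb→B5 [D]
8: R B5 → L2 miss wb→B8 [-]
9: R B1 → L1 hit [D]
10: R B3 → L0 miss wb→B6 [-]
11: W B6 → L0 miss [D]

WB = [8, 5, 8, 6]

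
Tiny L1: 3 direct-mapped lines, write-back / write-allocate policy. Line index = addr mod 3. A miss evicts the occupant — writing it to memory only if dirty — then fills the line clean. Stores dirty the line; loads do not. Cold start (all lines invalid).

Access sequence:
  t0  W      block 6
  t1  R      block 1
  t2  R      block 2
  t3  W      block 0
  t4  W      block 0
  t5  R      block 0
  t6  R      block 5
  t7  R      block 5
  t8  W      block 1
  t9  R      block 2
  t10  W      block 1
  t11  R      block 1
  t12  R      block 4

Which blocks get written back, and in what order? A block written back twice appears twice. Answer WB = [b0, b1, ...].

  0 | W B6 → L0 miss [D]
  1 | R B1 → L1 miss [-]
  2 | R B2 → L2 miss [-]
  3 | W B0 → L0 miss wb→B6 [D]
  4 | W B0 → L0 hit [D]
  5 | R B0 → L0 hit [D]
  6 | R B5 → L2 miss [-]
  7 | R B5 → L2 hit [-]
  8 | W B1 → L1 hit [D]
  9 | R B2 → L2 miss [-]
  10 | W B1 → L1 hit [D]
  11 | R B1 → L1 hit [D]
  12 | R B4 → L1 miss wb→B1 [-]

WB = [6, 1]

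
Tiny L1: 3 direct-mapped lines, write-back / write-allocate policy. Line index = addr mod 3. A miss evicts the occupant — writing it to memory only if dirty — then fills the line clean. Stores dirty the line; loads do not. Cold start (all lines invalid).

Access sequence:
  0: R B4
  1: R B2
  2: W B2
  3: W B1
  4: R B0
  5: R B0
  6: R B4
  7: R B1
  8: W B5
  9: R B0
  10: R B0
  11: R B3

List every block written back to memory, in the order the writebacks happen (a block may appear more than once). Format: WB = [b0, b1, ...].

0: R B4 → L1 miss [-]
1: R B2 → L2 miss [-]
2: W B2 → L2 hit [D]
3: W B1 → L1 miss [D]
4: R B0 → L0 miss [-]
5: R B0 → L0 hit [-]
6: R B4 → L1 miss wb→B1 [-]
7: R B1 → L1 miss [-]
8: W B5 → L2 miss wb→B2 [D]
9: R B0 → L0 hit [-]
10: R B0 → L0 hit [-]
11: R B3 → L0 miss [-]

WB = [1, 2]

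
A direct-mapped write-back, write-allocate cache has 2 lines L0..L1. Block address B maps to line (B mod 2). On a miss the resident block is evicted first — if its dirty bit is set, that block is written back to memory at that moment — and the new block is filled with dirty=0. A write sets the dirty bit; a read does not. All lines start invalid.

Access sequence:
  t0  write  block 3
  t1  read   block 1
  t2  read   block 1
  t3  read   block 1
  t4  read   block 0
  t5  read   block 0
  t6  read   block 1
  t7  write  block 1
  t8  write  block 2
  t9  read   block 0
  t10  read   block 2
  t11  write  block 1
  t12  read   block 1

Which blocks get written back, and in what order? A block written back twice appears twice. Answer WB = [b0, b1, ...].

0: W B3 -> L1 miss  d=D]
1: R B1 -> L1 miss wb->B3  d=-]
2: R B1 -> L1 hit  d=-]
3: R B1 -> L1 hit  d=-]
4: R B0 -> L0 miss  d=-]
5: R B0 -> L0 hit  d=-]
6: R B1 -> L1 hit  d=-]
7: W B1 -> L1 hit  d=D]
8: W B2 -> L0 miss  d=D]
9: R B0 -> L0 miss wb->B2  d=-]
10: R B2 -> L0 miss  d=-]
11: W B1 -> L1 hit  d=D]
12: R B1 -> L1 hit  d=D]

WB = [3, 2]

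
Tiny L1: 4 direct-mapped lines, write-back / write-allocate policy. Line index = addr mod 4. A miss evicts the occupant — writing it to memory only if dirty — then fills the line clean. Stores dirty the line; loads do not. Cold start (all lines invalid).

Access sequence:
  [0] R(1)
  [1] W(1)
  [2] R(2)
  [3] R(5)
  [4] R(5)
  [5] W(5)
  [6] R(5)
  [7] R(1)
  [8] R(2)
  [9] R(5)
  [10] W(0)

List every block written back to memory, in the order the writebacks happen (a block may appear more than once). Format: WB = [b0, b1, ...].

0: R B1 → L1 miss [-]
1: W B1 → L1 hit [D]
2: R B2 → L2 miss [-]
3: R B5 → L1 miss wb→B1 [-]
4: R B5 → L1 hit [-]
5: W B5 → L1 hit [D]
6: R B5 → L1 hit [D]
7: R B1 → L1 miss wb→B5 [-]
8: R B2 → L2 hit [-]
9: R B5 → L1 miss [-]
10: W B0 → L0 miss [D]

WB = [1, 5]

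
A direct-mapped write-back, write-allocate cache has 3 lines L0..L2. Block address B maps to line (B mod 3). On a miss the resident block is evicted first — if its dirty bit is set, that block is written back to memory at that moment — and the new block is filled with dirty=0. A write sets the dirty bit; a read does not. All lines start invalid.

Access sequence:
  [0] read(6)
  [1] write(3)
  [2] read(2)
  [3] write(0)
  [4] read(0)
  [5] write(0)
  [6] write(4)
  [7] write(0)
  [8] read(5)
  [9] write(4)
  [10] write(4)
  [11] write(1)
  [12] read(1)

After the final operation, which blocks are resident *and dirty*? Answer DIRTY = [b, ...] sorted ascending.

0: R B6 -> L0 miss  d=-]
1: W B3 -> L0 miss  d=D]
2: R B2 -> L2 miss  d=-]
3: W B0 -> L0 miss wb->B3  d=D]
4: R B0 -> L0 hit  d=D]
5: W B0 -> L0 hit  d=D]
6: W B4 -> L1 miss  d=D]
7: W B0 -> L0 hit  d=D]
8: R B5 -> L2 miss  d=-]
9: W B4 -> L1 hit  d=D]
10: W B4 -> L1 hit  d=D]
11: W B1 -> L1 miss wb->B4  d=D]
12: R B1 -> L1 hit  d=D]

DIRTY = [0, 1]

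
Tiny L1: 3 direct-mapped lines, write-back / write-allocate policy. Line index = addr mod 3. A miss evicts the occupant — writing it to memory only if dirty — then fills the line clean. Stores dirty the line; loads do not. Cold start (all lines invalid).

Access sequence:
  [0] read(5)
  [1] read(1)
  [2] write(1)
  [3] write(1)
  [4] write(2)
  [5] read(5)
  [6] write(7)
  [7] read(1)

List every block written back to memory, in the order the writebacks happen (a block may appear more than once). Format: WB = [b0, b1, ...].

WB = [2, 1, 7]

  0 | R B5 → L2 miss [-]
  1 | R B1 → L1 miss [-]
  2 | W B1 → L1 hit [D]
  3 | W B1 → L1 hit [D]
  4 | W B2 → L2 miss [D]
  5 | R B5 → L2 miss wb→B2 [-]
  6 | W B7 → L1 miss wb→B1 [D]
  7 | R B1 → L1 miss wb→B7 [-]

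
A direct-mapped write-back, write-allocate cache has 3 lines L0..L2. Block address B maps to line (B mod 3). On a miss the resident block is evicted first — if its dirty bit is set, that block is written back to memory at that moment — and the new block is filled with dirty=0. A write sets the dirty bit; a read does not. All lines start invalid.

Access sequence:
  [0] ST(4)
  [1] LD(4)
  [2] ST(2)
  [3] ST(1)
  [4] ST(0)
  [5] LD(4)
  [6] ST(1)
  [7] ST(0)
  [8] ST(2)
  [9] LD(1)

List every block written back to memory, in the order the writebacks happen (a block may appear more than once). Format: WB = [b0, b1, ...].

WB = [4, 1]

0: W B4 → L1 miss [D]
1: R B4 → L1 hit [D]
2: W B2 → L2 miss [D]
3: W B1 → L1 miss wb→B4 [D]
4: W B0 → L0 miss [D]
5: R B4 → L1 miss wb→B1 [-]
6: W B1 → L1 miss [D]
7: W B0 → L0 hit [D]
8: W B2 → L2 hit [D]
9: R B1 → L1 hit [D]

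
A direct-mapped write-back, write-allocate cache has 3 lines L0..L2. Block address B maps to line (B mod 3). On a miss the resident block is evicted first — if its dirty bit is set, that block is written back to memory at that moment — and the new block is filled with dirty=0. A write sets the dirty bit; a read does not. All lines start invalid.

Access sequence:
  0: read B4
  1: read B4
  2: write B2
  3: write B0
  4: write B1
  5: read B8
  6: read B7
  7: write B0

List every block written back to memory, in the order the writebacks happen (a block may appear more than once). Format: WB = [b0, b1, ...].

0: R B4 → L1 miss [-]
1: R B4 → L1 hit [-]
2: W B2 → L2 miss [D]
3: W B0 → L0 miss [D]
4: W B1 → L1 miss [D]
5: R B8 → L2 miss wb→B2 [-]
6: R B7 → L1 miss wb→B1 [-]
7: W B0 → L0 hit [D]

WB = [2, 1]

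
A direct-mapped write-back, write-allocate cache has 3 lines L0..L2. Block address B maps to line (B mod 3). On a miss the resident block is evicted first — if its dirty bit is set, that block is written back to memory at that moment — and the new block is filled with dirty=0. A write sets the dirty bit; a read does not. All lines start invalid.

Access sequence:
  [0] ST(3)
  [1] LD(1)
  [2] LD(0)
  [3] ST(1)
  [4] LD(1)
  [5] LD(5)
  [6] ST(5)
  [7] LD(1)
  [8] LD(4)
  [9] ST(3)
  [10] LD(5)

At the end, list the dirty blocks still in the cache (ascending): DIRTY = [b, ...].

0: W B3 → L0 miss [D]
1: R B1 → L1 miss [-]
2: R B0 → L0 miss wb→B3 [-]
3: W B1 → L1 hit [D]
4: R B1 → L1 hit [D]
5: R B5 → L2 miss [-]
6: W B5 → L2 hit [D]
7: R B1 → L1 hit [D]
8: R B4 → L1 miss wb→B1 [-]
9: W B3 → L0 miss [D]
10: R B5 → L2 hit [D]

DIRTY = [3, 5]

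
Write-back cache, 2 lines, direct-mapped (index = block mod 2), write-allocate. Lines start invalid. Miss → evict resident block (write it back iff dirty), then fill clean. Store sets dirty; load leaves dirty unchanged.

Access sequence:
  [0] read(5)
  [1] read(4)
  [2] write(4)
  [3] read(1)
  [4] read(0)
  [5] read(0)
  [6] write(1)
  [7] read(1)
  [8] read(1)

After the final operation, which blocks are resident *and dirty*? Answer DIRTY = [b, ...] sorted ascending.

DIRTY = [1]

0: R B5 -> L1 miss  d=-]
1: R B4 -> L0 miss  d=-]
2: W B4 -> L0 hit  d=D]
3: R B1 -> L1 miss  d=-]
4: R B0 -> L0 miss wb->B4  d=-]
5: R B0 -> L0 hit  d=-]
6: W B1 -> L1 hit  d=D]
7: R B1 -> L1 hit  d=D]
8: R B1 -> L1 hit  d=D]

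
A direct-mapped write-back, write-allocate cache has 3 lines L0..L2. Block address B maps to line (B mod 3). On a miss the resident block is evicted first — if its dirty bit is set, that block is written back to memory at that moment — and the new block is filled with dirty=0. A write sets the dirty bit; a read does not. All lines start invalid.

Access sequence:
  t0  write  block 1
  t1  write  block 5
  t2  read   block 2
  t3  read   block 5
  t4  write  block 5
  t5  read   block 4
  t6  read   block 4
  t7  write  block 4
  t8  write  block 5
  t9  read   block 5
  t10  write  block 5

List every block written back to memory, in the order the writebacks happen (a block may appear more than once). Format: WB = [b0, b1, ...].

WB = [5, 1]

0: W B1 → L1 miss [D]
1: W B5 → L2 miss [D]
2: R B2 → L2 miss wb→B5 [-]
3: R B5 → L2 miss [-]
4: W B5 → L2 hit [D]
5: R B4 → L1 miss wb→B1 [-]
6: R B4 → L1 hit [-]
7: W B4 → L1 hit [D]
8: W B5 → L2 hit [D]
9: R B5 → L2 hit [D]
10: W B5 → L2 hit [D]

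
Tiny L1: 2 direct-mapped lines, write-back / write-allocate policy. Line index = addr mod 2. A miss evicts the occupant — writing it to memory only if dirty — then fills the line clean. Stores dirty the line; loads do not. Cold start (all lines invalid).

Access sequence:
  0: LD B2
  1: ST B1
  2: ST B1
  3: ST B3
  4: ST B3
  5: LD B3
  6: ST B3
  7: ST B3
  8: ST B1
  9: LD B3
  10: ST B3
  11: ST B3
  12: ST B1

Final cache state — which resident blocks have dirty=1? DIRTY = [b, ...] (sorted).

DIRTY = [1]

0: R B2 -> L0 miss  d=-]
1: W B1 -> L1 miss  d=D]
2: W B1 -> L1 hit  d=D]
3: W B3 -> L1 miss wb->B1  d=D]
4: W B3 -> L1 hit  d=D]
5: R B3 -> L1 hit  d=D]
6: W B3 -> L1 hit  d=D]
7: W B3 -> L1 hit  d=D]
8: W B1 -> L1 miss wb->B3  d=D]
9: R B3 -> L1 miss wb->B1  d=-]
10: W B3 -> L1 hit  d=D]
11: W B3 -> L1 hit  d=D]
12: W B1 -> L1 miss wb->B3  d=D]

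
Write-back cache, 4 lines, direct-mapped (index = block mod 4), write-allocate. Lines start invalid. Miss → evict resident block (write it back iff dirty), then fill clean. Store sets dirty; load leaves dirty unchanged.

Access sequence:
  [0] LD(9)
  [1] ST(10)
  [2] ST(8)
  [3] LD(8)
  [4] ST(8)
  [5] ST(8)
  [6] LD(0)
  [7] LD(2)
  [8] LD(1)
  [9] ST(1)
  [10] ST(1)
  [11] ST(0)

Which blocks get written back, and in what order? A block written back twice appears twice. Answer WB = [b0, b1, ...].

0: R B9 -> L1 miss  d=-]
1: W B10 -> L2 miss  d=D]
2: W B8 -> L0 miss  d=D]
3: R B8 -> L0 hit  d=D]
4: W B8 -> L0 hit  d=D]
5: W B8 -> L0 hit  d=D]
6: R B0 -> L0 miss wb->B8  d=-]
7: R B2 -> L2 miss wb->B10  d=-]
8: R B1 -> L1 miss  d=-]
9: W B1 -> L1 hit  d=D]
10: W B1 -> L1 hit  d=D]
11: W B0 -> L0 hit  d=D]

WB = [8, 10]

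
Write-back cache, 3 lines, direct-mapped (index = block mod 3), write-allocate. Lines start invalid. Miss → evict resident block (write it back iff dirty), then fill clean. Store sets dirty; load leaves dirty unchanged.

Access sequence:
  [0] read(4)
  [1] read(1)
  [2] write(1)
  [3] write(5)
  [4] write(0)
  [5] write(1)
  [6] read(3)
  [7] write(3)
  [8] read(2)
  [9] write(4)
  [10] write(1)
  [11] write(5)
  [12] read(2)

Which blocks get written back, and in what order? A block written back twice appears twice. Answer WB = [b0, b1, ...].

0: R B4 → L1 miss [-]
1: R B1 → L1 miss [-]
2: W B1 → L1 hit [D]
3: W B5 → L2 miss [D]
4: W B0 → L0 miss [D]
5: W B1 → L1 hit [D]
6: R B3 → L0 miss wb→B0 [-]
7: W B3 → L0 hit [D]
8: R B2 → L2 miss wb→B5 [-]
9: W B4 → L1 miss wb→B1 [D]
10: W B1 → L1 miss wb→B4 [D]
11: W B5 → L2 miss [D]
12: R B2 → L2 miss wb→B5 [-]

WB = [0, 5, 1, 4, 5]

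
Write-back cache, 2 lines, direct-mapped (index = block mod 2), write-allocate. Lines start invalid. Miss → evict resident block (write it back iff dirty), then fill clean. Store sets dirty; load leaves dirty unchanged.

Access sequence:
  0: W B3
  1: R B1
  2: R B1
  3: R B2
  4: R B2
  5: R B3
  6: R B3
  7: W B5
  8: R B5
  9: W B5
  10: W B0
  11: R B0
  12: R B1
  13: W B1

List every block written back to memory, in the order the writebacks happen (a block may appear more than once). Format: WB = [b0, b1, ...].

0: W B3 -> L1 miss  d=D]
1: R B1 -> L1 miss wb->B3  d=-]
2: R B1 -> L1 hit  d=-]
3: R B2 -> L0 miss  d=-]
4: R B2 -> L0 hit  d=-]
5: R B3 -> L1 miss  d=-]
6: R B3 -> L1 hit  d=-]
7: W B5 -> L1 miss  d=D]
8: R B5 -> L1 hit  d=D]
9: W B5 -> L1 hit  d=D]
10: W B0 -> L0 miss  d=D]
11: R B0 -> L0 hit  d=D]
12: R B1 -> L1 miss wb->B5  d=-]
13: W B1 -> L1 hit  d=D]

WB = [3, 5]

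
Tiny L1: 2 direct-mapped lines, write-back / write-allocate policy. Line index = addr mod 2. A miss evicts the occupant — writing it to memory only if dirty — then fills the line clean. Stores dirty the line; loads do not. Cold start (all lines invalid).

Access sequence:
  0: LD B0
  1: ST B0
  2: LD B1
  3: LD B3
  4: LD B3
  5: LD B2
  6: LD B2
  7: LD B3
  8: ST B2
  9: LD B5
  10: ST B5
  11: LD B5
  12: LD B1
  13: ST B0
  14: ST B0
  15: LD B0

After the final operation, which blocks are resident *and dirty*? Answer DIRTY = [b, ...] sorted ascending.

0: R B0 -> L0 miss  d=-]
1: W B0 -> L0 hit  d=D]
2: R B1 -> L1 miss  d=-]
3: R B3 -> L1 miss  d=-]
4: R B3 -> L1 hit  d=-]
5: R B2 -> L0 miss wb->B0  d=-]
6: R B2 -> L0 hit  d=-]
7: R B3 -> L1 hit  d=-]
8: W B2 -> L0 hit  d=D]
9: R B5 -> L1 miss  d=-]
10: W B5 -> L1 hit  d=D]
11: R B5 -> L1 hit  d=D]
12: R B1 -> L1 miss wb->B5  d=-]
13: W B0 -> L0 miss wb->B2  d=D]
14: W B0 -> L0 hit  d=D]
15: R B0 -> L0 hit  d=D]

DIRTY = [0]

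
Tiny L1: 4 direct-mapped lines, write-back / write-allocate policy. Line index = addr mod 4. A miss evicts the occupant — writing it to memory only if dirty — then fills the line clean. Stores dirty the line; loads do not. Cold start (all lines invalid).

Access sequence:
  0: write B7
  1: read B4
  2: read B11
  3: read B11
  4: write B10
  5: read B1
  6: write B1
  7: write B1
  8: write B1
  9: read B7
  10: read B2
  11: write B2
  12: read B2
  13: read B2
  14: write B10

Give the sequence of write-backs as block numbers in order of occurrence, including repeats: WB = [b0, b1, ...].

  0 | W B7 → L3 miss [D]
  1 | R B4 → L0 miss [-]
  2 | R B11 → L3 miss wb→B7 [-]
  3 | R B11 → L3 hit [-]
  4 | W B10 → L2 miss [D]
  5 | R B1 → L1 miss [-]
  6 | W B1 → L1 hit [D]
  7 | W B1 → L1 hit [D]
  8 | W B1 → L1 hit [D]
  9 | R B7 → L3 miss [-]
  10 | R B2 → L2 miss wb→B10 [-]
  11 | W B2 → L2 hit [D]
  12 | R B2 → L2 hit [D]
  13 | R B2 → L2 hit [D]
  14 | W B10 → L2 miss wb→B2 [D]

WB = [7, 10, 2]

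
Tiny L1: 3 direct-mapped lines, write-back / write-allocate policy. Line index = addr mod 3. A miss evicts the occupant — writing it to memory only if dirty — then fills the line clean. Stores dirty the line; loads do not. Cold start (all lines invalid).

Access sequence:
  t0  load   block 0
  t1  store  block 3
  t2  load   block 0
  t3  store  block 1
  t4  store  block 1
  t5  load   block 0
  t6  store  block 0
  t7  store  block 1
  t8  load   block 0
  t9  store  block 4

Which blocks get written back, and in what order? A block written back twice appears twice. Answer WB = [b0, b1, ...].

0: R B0 → L0 miss [-]
1: W B3 → L0 miss [D]
2: R B0 → L0 miss wb→B3 [-]
3: W B1 → L1 miss [D]
4: W B1 → L1 hit [D]
5: R B0 → L0 hit [-]
6: W B0 → L0 hit [D]
7: W B1 → L1 hit [D]
8: R B0 → L0 hit [D]
9: W B4 → L1 miss wb→B1 [D]

WB = [3, 1]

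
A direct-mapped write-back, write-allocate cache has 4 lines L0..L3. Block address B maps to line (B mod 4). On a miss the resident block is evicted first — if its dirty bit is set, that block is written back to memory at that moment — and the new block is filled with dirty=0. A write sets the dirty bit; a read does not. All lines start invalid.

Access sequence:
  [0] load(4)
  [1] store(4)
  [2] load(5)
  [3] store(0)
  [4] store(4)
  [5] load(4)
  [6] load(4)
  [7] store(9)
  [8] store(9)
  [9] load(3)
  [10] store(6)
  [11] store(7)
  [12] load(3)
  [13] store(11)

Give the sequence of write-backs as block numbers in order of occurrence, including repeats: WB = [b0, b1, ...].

WB = [4, 0, 7]

0: R B4 -> L0 miss  d=-]
1: W B4 -> L0 hit  d=D]
2: R B5 -> L1 miss  d=-]
3: W B0 -> L0 miss wb->B4  d=D]
4: W B4 -> L0 miss wb->B0  d=D]
5: R B4 -> L0 hit  d=D]
6: R B4 -> L0 hit  d=D]
7: W B9 -> L1 miss  d=D]
8: W B9 -> L1 hit  d=D]
9: R B3 -> L3 miss  d=-]
10: W B6 -> L2 miss  d=D]
11: W B7 -> L3 miss  d=D]
12: R B3 -> L3 miss wb->B7  d=-]
13: W B11 -> L3 miss  d=D]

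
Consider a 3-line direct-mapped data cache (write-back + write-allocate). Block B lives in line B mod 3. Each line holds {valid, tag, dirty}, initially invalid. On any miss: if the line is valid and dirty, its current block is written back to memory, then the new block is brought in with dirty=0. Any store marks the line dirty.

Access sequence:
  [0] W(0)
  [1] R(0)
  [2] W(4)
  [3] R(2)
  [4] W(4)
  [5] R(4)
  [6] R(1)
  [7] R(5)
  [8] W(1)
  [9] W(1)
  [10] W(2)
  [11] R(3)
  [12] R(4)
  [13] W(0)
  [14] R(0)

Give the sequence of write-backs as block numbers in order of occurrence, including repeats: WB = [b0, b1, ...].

WB = [4, 0, 1]

0: W B0 → L0 miss [D]
1: R B0 → L0 hit [D]
2: W B4 → L1 miss [D]
3: R B2 → L2 miss [-]
4: W B4 → L1 hit [D]
5: R B4 → L1 hit [D]
6: R B1 → L1 miss wb→B4 [-]
7: R B5 → L2 miss [-]
8: W B1 → L1 hit [D]
9: W B1 → L1 hit [D]
10: W B2 → L2 miss [D]
11: R B3 → L0 miss wb→B0 [-]
12: R B4 → L1 miss wb→B1 [-]
13: W B0 → L0 miss [D]
14: R B0 → L0 hit [D]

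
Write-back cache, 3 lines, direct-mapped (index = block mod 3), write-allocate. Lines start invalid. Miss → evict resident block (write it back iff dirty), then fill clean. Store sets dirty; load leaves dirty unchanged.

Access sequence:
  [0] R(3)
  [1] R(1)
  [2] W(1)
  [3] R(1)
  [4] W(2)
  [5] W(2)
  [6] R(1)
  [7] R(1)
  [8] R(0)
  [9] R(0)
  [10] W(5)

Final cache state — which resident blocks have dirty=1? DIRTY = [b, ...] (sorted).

DIRTY = [1, 5]

  0 | R B3 → L0 miss [-]
  1 | R B1 → L1 miss [-]
  2 | W B1 → L1 hit [D]
  3 | R B1 → L1 hit [D]
  4 | W B2 → L2 miss [D]
  5 | W B2 → L2 hit [D]
  6 | R B1 → L1 hit [D]
  7 | R B1 → L1 hit [D]
  8 | R B0 → L0 miss [-]
  9 | R B0 → L0 hit [-]
  10 | W B5 → L2 miss wb→B2 [D]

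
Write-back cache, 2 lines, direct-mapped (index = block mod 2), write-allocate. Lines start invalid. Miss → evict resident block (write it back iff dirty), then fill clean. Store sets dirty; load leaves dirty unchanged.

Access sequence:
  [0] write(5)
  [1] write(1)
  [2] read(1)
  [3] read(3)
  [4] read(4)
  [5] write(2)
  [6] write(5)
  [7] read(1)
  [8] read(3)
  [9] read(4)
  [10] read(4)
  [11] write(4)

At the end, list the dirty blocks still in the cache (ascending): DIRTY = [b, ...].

  0 | W B5 → L1 miss [D]
  1 | W B1 → L1 miss wb→B5 [D]
  2 | R B1 → L1 hit [D]
  3 | R B3 → L1 miss wb→B1 [-]
  4 | R B4 → L0 miss [-]
  5 | W B2 → L0 miss [D]
  6 | W B5 → L1 miss [D]
  7 | R B1 → L1 miss wb→B5 [-]
  8 | R B3 → L1 miss [-]
  9 | R B4 → L0 miss wb→B2 [-]
  10 | R B4 → L0 hit [-]
  11 | W B4 → L0 hit [D]

DIRTY = [4]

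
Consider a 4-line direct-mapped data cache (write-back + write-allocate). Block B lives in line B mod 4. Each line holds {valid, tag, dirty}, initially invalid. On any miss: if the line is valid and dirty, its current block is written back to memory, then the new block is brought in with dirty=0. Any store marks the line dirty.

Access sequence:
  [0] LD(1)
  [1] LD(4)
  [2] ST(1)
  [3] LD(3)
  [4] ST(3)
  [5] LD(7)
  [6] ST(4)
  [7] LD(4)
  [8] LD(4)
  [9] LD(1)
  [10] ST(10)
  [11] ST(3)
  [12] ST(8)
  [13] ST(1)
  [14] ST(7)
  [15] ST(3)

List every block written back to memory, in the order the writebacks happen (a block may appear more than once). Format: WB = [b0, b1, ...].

WB = [3, 4, 3, 7]

0: R B1 → L1 miss [-]
1: R B4 → L0 miss [-]
2: W B1 → L1 hit [D]
3: R B3 → L3 miss [-]
4: W B3 → L3 hit [D]
5: R B7 → L3 miss wb→B3 [-]
6: W B4 → L0 hit [D]
7: R B4 → L0 hit [D]
8: R B4 → L0 hit [D]
9: R B1 → L1 hit [D]
10: W B10 → L2 miss [D]
11: W B3 → L3 miss [D]
12: W B8 → L0 miss wb→B4 [D]
13: W B1 → L1 hit [D]
14: W B7 → L3 miss wb→B3 [D]
15: W B3 → L3 miss wb→B7 [D]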